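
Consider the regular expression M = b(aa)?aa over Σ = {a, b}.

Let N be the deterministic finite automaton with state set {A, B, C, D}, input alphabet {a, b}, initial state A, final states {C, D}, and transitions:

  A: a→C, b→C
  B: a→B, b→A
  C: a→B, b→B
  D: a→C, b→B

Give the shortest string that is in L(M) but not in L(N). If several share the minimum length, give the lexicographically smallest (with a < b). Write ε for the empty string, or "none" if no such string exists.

baa

The string baa is accepted by M but not by N.
No shorter string lies in the difference, and baa is the lexicographically first length-3 string in L(M) \ L(N).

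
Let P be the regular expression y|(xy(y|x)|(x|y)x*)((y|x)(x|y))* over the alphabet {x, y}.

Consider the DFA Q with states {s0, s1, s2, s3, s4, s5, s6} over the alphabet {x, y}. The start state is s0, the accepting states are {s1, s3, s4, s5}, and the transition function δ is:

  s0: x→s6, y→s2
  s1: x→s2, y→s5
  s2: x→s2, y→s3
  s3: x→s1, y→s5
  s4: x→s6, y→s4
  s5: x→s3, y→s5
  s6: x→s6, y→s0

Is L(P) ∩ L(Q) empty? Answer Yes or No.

No

The string yxy is accepted by both P and Q.
Hence L(P) ∩ L(Q) ≠ ∅.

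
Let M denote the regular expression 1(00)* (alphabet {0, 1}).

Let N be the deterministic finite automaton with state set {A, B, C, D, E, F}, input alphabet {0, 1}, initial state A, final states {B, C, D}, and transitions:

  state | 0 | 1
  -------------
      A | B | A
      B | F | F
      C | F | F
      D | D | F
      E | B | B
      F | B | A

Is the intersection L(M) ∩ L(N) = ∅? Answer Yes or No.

Converting the expression M to a DFA (subset construction, then merging equivalent states) gives the minimal DFA with states {m0, m1, m2, m3}, start state m0, accepting states {m2} and transitions m0: 0→m1, 1→m2; m1: 0→m1, 1→m1; m2: 0→m3, 1→m1; m3: 0→m2, 1→m1.
Exploring the product automaton M × N from the start pair (m0, A), following both machines on each input symbol, reaches 7 state pairs: (m0, A), (m1, B), (m2, A), (m1, F), (m3, B), (m1, A), (m2, F).
M accepts in {m2} and N accepts in {B, C, D}; no reachable pair has both components accepting, so no string drives both machines to acceptance simultaneously and L(M) ∩ L(N) = ∅.
So no string is accepted by both, and the intersection is empty.

Yes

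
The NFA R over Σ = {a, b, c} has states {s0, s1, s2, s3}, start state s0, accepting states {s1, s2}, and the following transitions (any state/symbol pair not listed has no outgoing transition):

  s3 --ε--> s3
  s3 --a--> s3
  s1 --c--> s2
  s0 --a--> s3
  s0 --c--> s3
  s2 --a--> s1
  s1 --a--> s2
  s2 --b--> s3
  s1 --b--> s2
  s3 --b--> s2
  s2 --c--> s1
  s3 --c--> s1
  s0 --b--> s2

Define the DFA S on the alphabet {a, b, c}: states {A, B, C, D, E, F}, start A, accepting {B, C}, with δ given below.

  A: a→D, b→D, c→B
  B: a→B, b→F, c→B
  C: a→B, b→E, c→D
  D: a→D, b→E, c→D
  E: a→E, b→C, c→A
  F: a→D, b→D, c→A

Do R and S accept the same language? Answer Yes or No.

No

The string b is accepted by R but rejected by S.
So L(R) ≠ L(S).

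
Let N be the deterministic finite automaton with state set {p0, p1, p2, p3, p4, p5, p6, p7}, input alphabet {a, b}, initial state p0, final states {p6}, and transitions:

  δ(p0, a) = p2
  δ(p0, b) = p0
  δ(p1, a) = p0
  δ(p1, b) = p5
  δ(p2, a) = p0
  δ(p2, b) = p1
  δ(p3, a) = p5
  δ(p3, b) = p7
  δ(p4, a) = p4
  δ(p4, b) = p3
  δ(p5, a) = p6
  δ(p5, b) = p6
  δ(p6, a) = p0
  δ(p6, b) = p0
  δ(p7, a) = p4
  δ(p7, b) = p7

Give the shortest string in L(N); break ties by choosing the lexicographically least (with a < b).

abba

A breadth-first search from p0 reaches an accepting state first via the path p0 → p2 → p1 → p5 → p6 on input abba.
No string of length < 4 is accepted (BFS exhausts all shorter strings without reaching an accepting state), and abba is the lexicographically least accepting string of length 4.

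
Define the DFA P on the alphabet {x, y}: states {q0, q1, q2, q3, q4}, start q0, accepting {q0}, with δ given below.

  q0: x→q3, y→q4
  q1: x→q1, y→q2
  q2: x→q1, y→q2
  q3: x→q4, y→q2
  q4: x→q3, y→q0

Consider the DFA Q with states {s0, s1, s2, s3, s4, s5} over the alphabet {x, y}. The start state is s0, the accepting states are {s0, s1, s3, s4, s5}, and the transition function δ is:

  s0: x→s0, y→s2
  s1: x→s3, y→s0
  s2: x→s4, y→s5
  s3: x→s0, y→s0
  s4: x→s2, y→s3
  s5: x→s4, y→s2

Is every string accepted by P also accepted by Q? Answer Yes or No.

The string xxy is in L(P) but not in L(Q).
So L(P) ⊄ L(Q).

No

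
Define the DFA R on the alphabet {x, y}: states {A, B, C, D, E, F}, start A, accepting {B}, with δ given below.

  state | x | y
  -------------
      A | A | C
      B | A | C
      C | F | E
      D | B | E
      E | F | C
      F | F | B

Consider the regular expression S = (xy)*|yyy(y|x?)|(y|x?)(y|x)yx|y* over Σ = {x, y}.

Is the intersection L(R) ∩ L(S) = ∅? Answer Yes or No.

The string xyxy is accepted by both R and S.
Hence L(R) ∩ L(S) ≠ ∅.

No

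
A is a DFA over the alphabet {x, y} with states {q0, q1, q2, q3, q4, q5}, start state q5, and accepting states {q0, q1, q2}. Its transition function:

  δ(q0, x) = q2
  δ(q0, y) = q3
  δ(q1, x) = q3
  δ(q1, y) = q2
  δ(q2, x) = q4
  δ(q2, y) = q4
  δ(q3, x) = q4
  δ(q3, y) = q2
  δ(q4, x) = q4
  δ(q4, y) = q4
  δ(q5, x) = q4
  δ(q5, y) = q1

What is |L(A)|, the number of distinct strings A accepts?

3

The useful subgraph on states {q1, q2, q3, q5} is acyclic, so L(A) is finite; the longest accepting path visits 4 useful states, giving maximum string length 3.
Counting accepting paths from q5 by length: 1 of length 1, 1 of length 2, 1 of length 3. Total 3.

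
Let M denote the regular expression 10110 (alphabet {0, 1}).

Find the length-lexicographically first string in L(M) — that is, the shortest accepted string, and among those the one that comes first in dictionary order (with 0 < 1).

By inspection of the expression, no string of length less than 5 matches, and 10110 is the lexicographically first match of length 5.

10110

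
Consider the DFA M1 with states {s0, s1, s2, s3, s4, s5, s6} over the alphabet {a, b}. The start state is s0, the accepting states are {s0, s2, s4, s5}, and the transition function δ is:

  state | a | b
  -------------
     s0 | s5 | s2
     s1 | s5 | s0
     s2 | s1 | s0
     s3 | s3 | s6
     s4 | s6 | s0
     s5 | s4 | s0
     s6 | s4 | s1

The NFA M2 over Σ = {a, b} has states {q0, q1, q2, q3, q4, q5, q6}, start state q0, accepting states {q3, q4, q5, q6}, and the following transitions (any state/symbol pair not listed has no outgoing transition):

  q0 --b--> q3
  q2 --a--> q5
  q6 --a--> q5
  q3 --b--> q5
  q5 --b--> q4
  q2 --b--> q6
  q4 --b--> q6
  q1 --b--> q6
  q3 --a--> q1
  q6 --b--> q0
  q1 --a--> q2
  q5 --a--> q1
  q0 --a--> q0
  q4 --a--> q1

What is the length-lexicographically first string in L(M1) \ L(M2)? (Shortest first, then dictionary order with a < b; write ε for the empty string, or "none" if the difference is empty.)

ε

The empty string ε is accepted by M1 but not by M2.
Since ε is the unique shortest string, it is the required witness.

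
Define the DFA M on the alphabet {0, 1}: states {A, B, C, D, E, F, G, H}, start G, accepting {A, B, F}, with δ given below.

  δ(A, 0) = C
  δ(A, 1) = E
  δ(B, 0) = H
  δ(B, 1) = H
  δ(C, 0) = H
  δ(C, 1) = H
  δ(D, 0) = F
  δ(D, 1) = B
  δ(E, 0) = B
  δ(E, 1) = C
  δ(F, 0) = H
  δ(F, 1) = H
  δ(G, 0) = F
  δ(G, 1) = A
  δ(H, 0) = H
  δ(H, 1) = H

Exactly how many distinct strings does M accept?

The useful subgraph on states {A, B, E, F, G} is acyclic, so L(M) is finite; the longest accepting path visits 4 useful states, giving maximum string length 3.
Counting accepting paths from G by length: 2 of length 1, 1 of length 3. Total 3.

3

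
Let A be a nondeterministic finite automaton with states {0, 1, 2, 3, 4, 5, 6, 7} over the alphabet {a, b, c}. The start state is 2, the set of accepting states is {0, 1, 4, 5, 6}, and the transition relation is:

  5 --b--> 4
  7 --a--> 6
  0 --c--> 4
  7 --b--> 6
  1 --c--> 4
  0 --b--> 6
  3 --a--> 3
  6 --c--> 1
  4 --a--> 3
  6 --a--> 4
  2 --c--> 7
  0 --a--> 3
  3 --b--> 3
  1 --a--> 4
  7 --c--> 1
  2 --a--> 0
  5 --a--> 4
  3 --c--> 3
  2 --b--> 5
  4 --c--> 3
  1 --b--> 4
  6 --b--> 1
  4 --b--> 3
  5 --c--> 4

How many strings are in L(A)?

The useful subgraph on states {0, 1, 2, 4, 5, 6, 7} is acyclic, so L(A) is finite; the longest accepting path visits 5 useful states, giving maximum string length 4.
Counting accepting paths from 2 by length: 2 of length 1, 8 of length 2, 12 of length 3, 18 of length 4. Total 40.

40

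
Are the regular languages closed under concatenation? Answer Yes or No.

If R₁ and R₂ are regular expressions for the two languages then R₁R₂ denotes L₁L₂; on automata, add ε-moves from every accepting state of an NFA for L₁ to the start state of an NFA for L₂ and keep only the second machine's accepting states.
So the regular languages are closed under concatenation.

Yes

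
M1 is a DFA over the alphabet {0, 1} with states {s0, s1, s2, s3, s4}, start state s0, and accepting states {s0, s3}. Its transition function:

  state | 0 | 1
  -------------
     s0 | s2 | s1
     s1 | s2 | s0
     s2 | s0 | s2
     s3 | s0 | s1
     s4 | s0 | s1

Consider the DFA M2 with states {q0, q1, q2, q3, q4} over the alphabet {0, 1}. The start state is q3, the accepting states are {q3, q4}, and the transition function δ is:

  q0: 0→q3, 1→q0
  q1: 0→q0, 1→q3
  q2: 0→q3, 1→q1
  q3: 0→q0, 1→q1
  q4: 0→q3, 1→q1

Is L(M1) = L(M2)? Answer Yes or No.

Exploring the product automaton M1 × M2 from the start pair (s0, q3), following both machines on each input symbol, reaches 3 state pairs: (s0, q3), (s2, q0), (s1, q1).
M1 accepts in {s0, s3} and M2 accepts in {q3, q4}. In every reachable pair the two components are either both accepting — (s0, q3) — or both non-accepting, so no string is accepted by exactly one of the machines: L(M1) \ L(M2) and L(M2) \ L(M1) are both empty.
Hence every string is accepted by M1 iff it is accepted by M2, and the two languages coincide.

Yes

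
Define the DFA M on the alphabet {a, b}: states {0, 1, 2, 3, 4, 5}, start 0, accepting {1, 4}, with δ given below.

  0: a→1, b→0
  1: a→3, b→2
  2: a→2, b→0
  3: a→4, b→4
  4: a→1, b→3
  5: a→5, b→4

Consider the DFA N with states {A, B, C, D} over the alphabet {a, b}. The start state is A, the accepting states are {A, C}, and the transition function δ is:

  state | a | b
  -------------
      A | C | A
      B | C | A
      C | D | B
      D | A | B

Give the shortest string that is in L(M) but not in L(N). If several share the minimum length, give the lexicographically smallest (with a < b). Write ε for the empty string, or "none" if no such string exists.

The string aab is accepted by M but not by N.
No shorter string lies in the difference, and aab is the lexicographically first length-3 string in L(M) \ L(N).

aab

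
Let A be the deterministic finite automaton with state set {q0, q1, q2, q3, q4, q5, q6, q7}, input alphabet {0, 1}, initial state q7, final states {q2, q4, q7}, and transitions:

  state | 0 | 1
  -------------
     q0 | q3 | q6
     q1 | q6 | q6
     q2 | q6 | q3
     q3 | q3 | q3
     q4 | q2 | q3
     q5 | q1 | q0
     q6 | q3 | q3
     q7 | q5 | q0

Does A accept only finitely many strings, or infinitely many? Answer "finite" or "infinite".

finite

The useful states (reachable from q7 and able to reach an accepting state) are {q7}.
Restricted to these states the transition graph has no cycle, so every accepting path has bounded length and L is finite.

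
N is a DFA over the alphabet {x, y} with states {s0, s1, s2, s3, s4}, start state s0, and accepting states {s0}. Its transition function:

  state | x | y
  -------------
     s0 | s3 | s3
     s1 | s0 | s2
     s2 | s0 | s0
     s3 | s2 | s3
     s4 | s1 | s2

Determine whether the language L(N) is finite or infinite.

State s0 is reachable from the start and can reach an accepting state, and it lies on the cycle s0 → s3 → s2 → s0.
Traversing that cycle any number of times yields accepted strings of unbounded length, so the language is infinite.

infinite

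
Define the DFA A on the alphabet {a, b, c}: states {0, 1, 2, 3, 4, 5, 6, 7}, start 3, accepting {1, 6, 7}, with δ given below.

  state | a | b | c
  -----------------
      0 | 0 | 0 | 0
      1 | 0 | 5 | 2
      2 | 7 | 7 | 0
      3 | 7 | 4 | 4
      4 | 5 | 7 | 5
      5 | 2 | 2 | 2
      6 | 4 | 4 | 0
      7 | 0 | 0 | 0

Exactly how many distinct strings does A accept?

27

The useful subgraph on states {2, 3, 4, 5, 7} is acyclic, so L(A) is finite; the longest accepting path visits 5 useful states, giving maximum string length 4.
Counting accepting paths from 3 by length: 1 of length 1, 2 of length 2, 24 of length 4. Total 27.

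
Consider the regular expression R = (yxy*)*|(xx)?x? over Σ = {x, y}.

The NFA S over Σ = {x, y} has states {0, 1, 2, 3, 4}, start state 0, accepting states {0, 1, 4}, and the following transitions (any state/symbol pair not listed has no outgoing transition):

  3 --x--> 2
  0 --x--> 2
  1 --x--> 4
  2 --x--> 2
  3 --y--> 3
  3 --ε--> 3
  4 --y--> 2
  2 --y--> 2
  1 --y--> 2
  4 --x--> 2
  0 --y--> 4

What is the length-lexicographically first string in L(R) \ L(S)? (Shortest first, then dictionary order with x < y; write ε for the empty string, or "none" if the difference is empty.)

The string x is accepted by R but not by S.
No shorter string lies in the difference, and x is the lexicographically first length-1 string in L(R) \ L(S).

x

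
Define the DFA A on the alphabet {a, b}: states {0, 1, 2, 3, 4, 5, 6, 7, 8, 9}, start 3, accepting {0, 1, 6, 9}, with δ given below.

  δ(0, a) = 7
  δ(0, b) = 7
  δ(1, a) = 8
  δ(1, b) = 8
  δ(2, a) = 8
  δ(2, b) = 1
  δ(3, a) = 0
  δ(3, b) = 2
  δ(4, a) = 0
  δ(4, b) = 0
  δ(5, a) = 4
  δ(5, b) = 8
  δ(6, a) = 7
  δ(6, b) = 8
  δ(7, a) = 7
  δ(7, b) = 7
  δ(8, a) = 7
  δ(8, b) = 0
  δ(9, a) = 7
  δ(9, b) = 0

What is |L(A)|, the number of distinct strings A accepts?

5

The useful subgraph on states {0, 1, 2, 3, 8} is acyclic, so L(A) is finite; the longest accepting path visits 5 useful states, giving maximum string length 4.
Counting accepting paths from 3 by length: 1 of length 1, 1 of length 2, 1 of length 3, 2 of length 4. Total 5.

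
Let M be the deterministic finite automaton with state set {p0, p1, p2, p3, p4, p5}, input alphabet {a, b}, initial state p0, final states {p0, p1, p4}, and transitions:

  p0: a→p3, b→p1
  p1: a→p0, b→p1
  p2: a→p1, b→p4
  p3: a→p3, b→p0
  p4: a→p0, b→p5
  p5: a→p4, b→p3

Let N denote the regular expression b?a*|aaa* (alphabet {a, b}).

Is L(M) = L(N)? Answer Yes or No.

The string ab is accepted by M but rejected by N.
So L(M) ≠ L(N).

No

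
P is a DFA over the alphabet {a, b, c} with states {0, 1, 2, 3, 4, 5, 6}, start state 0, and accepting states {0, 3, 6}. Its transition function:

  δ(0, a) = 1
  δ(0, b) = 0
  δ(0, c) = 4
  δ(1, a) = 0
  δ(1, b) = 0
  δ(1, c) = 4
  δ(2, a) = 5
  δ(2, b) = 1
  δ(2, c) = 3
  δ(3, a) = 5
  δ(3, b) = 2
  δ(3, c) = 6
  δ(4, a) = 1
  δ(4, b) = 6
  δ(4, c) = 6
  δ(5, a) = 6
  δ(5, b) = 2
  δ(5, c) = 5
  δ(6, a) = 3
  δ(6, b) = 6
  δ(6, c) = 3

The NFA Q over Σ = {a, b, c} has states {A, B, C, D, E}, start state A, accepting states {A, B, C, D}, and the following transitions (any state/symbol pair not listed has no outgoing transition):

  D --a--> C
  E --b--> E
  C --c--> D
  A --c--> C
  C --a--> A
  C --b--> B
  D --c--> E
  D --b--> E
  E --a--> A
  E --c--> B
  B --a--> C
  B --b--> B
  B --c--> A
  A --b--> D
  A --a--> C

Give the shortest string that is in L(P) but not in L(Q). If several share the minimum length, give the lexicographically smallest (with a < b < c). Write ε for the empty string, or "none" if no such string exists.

bb

The string bb is accepted by P but not by Q.
No shorter string lies in the difference, and bb is the lexicographically first length-2 string in L(P) \ L(Q).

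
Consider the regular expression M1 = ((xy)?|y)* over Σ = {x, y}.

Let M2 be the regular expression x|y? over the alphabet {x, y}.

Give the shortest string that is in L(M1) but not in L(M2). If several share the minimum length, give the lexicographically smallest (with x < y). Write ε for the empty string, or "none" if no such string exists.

The string xy is accepted by M1 but not by M2.
No shorter string lies in the difference, and xy is the lexicographically first length-2 string in L(M1) \ L(M2).

xy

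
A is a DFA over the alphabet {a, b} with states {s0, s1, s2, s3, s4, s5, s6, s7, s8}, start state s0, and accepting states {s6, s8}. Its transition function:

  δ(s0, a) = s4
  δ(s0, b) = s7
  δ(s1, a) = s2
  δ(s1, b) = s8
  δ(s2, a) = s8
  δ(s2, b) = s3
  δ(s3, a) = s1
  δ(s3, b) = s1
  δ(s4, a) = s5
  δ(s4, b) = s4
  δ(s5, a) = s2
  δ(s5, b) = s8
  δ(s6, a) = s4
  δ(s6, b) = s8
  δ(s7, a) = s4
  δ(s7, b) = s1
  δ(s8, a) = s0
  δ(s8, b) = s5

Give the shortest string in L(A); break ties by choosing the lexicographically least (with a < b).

A breadth-first search from s0 reaches an accepting state first via the path s0 → s4 → s5 → s8 on input aab.
No string of length < 3 is accepted (BFS exhausts all shorter strings without reaching an accepting state), and aab is the lexicographically least accepting string of length 3.

aab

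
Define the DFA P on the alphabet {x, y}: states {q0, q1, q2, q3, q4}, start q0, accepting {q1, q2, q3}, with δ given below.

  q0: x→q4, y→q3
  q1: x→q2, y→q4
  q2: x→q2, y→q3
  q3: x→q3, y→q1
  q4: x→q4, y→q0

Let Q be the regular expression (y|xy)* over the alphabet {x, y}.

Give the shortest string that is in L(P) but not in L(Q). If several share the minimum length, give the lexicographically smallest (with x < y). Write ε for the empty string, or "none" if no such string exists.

The string yx is accepted by P but not by Q.
No shorter string lies in the difference, and yx is the lexicographically first length-2 string in L(P) \ L(Q).

yx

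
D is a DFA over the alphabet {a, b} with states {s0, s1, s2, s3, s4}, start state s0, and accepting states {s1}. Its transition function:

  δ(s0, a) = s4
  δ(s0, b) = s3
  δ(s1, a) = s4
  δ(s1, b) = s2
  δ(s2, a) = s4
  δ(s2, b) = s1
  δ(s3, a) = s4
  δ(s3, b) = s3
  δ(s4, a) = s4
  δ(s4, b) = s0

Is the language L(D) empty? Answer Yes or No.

Yes

The states reachable from the start state are {s0, s3, s4}.
None of the accepting states {s1} is reachable, so no string is accepted and L(D) = ∅.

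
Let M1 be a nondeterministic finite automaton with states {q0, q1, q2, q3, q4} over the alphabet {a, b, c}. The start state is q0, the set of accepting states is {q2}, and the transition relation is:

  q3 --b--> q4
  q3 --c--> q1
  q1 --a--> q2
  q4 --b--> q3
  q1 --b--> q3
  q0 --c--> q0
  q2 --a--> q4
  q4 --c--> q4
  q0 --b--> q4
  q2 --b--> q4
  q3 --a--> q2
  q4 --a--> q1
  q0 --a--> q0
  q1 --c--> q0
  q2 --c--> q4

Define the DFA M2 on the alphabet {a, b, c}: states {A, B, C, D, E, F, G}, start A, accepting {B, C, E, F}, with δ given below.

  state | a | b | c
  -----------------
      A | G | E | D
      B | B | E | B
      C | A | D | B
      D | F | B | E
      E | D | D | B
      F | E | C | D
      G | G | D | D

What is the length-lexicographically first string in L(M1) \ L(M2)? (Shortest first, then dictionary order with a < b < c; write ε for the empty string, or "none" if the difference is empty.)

bbca

The string bbca is accepted by M1 but not by M2.
No shorter string lies in the difference, and bbca is the lexicographically first length-4 string in L(M1) \ L(M2).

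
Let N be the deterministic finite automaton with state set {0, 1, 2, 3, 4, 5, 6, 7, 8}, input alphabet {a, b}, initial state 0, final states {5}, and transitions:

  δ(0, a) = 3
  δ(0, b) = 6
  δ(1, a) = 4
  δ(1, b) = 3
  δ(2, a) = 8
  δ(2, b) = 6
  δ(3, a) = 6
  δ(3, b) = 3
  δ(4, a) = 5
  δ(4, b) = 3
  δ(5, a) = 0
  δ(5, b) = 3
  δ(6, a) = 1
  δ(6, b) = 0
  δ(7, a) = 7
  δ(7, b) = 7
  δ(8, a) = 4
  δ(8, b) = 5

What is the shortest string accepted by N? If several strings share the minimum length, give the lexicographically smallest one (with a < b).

baaa

A breadth-first search from 0 reaches an accepting state first via the path 0 → 6 → 1 → 4 → 5 on input baaa.
No string of length < 4 is accepted (BFS exhausts all shorter strings without reaching an accepting state), and baaa is the lexicographically least accepting string of length 4.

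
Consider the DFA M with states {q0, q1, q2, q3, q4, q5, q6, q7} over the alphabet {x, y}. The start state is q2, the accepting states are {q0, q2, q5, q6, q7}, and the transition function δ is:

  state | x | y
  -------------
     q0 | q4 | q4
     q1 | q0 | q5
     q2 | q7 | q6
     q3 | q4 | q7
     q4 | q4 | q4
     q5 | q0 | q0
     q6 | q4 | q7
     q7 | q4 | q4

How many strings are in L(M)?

4

The useful subgraph on states {q2, q6, q7} is acyclic, so L(M) is finite; the longest accepting path visits 3 useful states, giving maximum string length 2.
Counting accepting paths from q2 by length: 1 of length 0, 2 of length 1, 1 of length 2. Total 4.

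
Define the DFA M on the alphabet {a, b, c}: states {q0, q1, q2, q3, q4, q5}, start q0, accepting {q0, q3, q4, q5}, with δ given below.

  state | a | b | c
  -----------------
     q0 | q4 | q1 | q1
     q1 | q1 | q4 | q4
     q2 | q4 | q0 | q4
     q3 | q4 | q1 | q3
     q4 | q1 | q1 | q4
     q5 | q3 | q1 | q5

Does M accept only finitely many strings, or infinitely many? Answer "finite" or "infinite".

infinite

State q1 is reachable from the start and can reach an accepting state, and it lies on the cycle q1 → q1.
Traversing that cycle any number of times yields accepted strings of unbounded length, so the language is infinite.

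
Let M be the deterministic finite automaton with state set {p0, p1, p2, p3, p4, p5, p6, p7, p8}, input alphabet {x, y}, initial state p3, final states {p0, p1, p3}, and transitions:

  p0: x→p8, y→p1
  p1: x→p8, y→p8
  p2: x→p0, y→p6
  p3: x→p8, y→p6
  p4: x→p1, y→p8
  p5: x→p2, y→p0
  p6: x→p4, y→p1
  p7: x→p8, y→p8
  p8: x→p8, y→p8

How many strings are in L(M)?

3

The useful subgraph on states {p1, p3, p4, p6} is acyclic, so L(M) is finite; the longest accepting path visits 4 useful states, giving maximum string length 3.
Counting accepting paths from p3 by length: 1 of length 0, 1 of length 2, 1 of length 3. Total 3.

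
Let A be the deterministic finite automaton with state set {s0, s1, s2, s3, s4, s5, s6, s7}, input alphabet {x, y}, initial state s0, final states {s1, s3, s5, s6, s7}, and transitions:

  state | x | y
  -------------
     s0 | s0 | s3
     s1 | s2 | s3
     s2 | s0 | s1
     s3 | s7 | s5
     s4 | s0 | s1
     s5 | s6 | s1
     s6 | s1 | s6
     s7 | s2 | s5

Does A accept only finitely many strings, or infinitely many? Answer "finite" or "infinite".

State s0 is reachable from the start and can reach an accepting state, and it lies on the cycle s0 → s0.
Traversing that cycle any number of times yields accepted strings of unbounded length, so the language is infinite.

infinite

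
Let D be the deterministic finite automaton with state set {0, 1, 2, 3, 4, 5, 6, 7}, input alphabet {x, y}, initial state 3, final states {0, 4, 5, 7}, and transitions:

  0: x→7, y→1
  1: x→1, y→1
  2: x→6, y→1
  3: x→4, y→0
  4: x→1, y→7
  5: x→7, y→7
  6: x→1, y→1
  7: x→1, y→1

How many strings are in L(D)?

4

The useful subgraph on states {0, 3, 4, 7} is acyclic, so L(D) is finite; the longest accepting path visits 3 useful states, giving maximum string length 2.
Counting accepting paths from 3 by length: 2 of length 1, 2 of length 2. Total 4.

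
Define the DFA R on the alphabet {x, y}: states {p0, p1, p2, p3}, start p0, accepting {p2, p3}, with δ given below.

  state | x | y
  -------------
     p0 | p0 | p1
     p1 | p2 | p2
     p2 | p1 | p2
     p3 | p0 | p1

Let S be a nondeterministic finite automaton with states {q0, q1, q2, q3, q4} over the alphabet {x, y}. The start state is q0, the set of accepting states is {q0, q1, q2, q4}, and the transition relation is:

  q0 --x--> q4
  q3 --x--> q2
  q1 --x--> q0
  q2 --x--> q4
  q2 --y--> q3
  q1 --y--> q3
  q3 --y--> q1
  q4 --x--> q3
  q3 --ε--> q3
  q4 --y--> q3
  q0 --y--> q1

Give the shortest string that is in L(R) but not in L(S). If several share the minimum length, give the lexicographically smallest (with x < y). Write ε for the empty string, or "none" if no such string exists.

yy

The string yy is accepted by R but not by S.
No shorter string lies in the difference, and yy is the lexicographically first length-2 string in L(R) \ L(S).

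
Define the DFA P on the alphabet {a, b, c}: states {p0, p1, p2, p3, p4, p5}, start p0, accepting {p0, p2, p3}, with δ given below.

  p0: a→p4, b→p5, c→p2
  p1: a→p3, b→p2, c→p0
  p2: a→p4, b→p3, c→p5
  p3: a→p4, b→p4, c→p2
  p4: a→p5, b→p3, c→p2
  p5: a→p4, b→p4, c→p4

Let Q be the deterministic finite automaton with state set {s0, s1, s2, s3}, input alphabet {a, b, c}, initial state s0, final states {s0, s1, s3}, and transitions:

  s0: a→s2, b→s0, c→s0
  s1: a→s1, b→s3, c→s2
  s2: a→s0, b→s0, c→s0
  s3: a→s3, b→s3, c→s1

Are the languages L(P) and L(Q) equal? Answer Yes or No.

The string b is accepted by Q but rejected by P.
So L(P) ≠ L(Q).

No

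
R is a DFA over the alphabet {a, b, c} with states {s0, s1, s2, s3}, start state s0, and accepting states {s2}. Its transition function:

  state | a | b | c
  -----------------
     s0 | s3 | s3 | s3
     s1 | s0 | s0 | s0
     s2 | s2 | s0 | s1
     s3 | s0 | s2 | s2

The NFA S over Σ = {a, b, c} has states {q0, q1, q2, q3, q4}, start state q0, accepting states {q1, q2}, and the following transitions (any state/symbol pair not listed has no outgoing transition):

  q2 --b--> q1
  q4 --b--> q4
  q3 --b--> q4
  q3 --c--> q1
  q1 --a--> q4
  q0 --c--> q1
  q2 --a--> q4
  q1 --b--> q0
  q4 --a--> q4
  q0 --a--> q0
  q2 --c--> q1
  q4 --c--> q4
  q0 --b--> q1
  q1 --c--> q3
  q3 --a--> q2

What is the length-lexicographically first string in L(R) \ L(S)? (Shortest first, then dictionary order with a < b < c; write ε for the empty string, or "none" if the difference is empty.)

bb

The string bb is accepted by R but not by S.
No shorter string lies in the difference, and bb is the lexicographically first length-2 string in L(R) \ L(S).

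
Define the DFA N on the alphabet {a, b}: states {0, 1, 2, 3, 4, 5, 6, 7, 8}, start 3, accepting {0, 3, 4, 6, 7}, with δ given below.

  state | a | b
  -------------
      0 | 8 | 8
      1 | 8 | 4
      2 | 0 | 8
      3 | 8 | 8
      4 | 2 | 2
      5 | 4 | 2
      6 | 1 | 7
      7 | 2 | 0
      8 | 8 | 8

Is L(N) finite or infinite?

finite

The useful states (reachable from 3 and able to reach an accepting state) are {3}.
Restricted to these states the transition graph has no cycle, so every accepting path has bounded length and L is finite.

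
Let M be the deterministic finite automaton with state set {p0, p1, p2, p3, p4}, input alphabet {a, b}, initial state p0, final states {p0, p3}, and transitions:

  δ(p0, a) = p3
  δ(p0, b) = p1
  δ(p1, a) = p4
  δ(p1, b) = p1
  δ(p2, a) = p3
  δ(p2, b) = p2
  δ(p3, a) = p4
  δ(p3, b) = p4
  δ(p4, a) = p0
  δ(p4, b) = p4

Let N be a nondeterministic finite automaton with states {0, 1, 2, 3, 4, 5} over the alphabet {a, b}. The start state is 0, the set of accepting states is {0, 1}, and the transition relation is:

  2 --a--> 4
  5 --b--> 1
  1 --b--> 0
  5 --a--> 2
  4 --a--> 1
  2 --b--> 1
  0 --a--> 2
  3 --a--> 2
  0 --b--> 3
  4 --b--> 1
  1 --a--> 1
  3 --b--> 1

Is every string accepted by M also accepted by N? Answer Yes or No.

No

The string a is in L(M) but not in L(N).
So L(M) ⊄ L(N).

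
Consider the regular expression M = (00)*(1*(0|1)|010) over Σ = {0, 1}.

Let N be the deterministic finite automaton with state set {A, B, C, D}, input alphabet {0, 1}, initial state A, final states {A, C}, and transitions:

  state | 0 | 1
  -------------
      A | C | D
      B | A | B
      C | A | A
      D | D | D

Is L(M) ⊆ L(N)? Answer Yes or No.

The string 1 is in L(M) but not in L(N).
So L(M) ⊄ L(N).

No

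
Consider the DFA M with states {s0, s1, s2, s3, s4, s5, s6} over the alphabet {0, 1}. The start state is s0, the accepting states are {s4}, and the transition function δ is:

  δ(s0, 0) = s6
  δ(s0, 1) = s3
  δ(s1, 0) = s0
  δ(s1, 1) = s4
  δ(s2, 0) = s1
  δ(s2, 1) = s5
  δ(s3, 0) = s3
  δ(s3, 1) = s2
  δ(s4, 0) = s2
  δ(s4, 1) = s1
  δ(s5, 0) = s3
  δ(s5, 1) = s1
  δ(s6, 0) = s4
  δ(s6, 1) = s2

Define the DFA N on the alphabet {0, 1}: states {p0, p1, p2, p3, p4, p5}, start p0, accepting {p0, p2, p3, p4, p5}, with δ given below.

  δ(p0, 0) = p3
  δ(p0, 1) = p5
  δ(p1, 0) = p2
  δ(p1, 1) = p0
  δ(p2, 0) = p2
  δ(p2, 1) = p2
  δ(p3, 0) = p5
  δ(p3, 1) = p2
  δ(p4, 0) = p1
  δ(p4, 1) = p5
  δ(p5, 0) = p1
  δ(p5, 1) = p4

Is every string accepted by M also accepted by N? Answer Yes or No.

Exploring the product automaton M × N from the start pair (s0, p0), following both machines on each input symbol, reaches 32 state pairs: (s0, p0), (s6, p3), (s3, p5), (s4, p5), (s2, p2), (s3, p1), (s2, p4), (s2, p1), (s1, p4), (s1, p2), (s5, p2), (s3, p2), (s2, p0), (s1, p1), (s5, p5), (s5, p0), (s0, p1), (s0, p2), (s4, p2), (s1, p3), (s4, p0), (s3, p3), (s1, p5), (s6, p2), (s3, p0), (s0, p5), (s2, p3), (s4, p4), (s2, p5), (s6, p1), (s3, p4), (s5, p4).
M accepts in {s4} and N accepts in {p0, p2, p3, p4, p5}. The reachable pairs whose M-component is accepting are (s4, p5), (s4, p2), (s4, p0), (s4, p4); in each of them the N-component is accepting too, so the product for L(M) \ L(N) (M-component accepting, N-component rejecting) has no reachable accepting pair and the difference is empty.
Hence every string in L(M) is also in L(N).

Yes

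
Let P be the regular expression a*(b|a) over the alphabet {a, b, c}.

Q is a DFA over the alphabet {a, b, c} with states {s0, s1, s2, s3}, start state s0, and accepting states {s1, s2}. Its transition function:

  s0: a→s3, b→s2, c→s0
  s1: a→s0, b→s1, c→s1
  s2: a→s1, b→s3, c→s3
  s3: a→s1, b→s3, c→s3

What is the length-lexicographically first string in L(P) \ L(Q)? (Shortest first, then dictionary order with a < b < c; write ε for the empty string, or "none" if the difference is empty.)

a

The string a is accepted by P but not by Q.
No shorter string lies in the difference, and a is the lexicographically first length-1 string in L(P) \ L(Q).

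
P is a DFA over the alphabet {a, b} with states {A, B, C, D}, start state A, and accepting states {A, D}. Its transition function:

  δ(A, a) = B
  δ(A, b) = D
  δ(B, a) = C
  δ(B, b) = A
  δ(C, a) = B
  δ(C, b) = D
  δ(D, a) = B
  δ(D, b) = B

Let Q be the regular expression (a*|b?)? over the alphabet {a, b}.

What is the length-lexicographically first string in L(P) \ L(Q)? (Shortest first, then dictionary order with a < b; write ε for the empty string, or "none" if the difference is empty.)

ab

The string ab is accepted by P but not by Q.
No shorter string lies in the difference, and ab is the lexicographically first length-2 string in L(P) \ L(Q).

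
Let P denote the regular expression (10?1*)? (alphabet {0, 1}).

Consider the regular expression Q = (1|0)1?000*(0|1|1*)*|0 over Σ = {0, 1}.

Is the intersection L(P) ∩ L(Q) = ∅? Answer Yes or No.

Converting the expression P to a DFA (subset construction, then merging equivalent states) gives the minimal DFA with states {p0, p1, p2, p3}, start state p0, accepting states {p0, p2, p3} and transitions p0: 0→p1, 1→p2; p1: 0→p1, 1→p1; p2: 0→p3, 1→p3; p3: 0→p1, 1→p3.
Converting the expression Q to a DFA (subset construction, then merging equivalent states) gives the minimal DFA with states {q0, q1, q2, q3, q4, q5, q6}, start state q0, accepting states {q1, q5} and transitions q0: 0→q1, 1→q2; q1: 0→q3, 1→q4; q2: 0→q3, 1→q4; q3: 0→q5, 1→q6; q4: 0→q3, 1→q6; q5: 0→q5, 1→q5; q6: 0→q6, 1→q6.
Exploring the product automaton P × Q from the start pair (p0, q0), following both machines on each input symbol, reaches 10 state pairs: (p0, q0), (p1, q1), (p2, q2), (p1, q3), (p1, q4), (p3, q3), (p3, q4), (p1, q5), (p1, q6), (p3, q6).
P accepts in {p0, p2, p3} and Q accepts in {q1, q5}; no reachable pair has both components accepting, so no string drives both machines to acceptance simultaneously and L(P) ∩ L(Q) = ∅.
So no string is accepted by both, and the intersection is empty.

Yes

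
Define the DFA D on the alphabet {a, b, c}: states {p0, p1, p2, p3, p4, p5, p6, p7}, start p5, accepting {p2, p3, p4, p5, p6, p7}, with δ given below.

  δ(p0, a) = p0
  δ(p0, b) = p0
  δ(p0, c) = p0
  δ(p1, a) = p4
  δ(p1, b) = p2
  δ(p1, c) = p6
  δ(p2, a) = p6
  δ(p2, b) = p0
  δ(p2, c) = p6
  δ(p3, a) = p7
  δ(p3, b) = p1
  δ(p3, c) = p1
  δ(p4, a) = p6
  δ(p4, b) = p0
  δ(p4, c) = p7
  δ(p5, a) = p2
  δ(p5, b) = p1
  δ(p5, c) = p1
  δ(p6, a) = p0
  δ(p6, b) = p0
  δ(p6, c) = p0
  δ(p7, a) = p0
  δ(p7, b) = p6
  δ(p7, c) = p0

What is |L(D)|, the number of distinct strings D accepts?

20

The useful subgraph on states {p1, p2, p4, p5, p6, p7} is acyclic, so L(D) is finite; the longest accepting path visits 5 useful states, giving maximum string length 4.
Counting accepting paths from p5 by length: 1 of length 0, 1 of length 1, 8 of length 2, 8 of length 3, 2 of length 4. Total 20.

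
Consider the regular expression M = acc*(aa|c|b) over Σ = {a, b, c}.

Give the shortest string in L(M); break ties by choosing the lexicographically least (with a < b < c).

acb

By inspection of the expression, no string of length less than 3 matches, and acb is the lexicographically first match of length 3.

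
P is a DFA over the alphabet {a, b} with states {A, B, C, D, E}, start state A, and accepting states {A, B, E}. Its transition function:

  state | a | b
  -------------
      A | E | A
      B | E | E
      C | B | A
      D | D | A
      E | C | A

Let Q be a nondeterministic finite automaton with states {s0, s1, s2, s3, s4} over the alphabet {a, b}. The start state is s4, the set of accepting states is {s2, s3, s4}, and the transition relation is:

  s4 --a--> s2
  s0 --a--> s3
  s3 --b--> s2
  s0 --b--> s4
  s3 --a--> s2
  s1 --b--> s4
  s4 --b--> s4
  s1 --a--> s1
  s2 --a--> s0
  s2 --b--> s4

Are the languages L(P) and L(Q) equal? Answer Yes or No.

Yes

Exploring the product automaton P × Q from the start pair (A, s4), following both machines on each input symbol, reaches 4 state pairs: (A, s4), (E, s2), (C, s0), (B, s3).
P accepts in {A, B, E} and Q accepts in {s2, s3, s4}. In every reachable pair the two components are either both accepting — (A, s4), (E, s2), (B, s3) — or both non-accepting, so no string is accepted by exactly one of the machines: L(P) \ L(Q) and L(Q) \ L(P) are both empty.
Hence every string is accepted by P iff it is accepted by Q, and the two languages coincide.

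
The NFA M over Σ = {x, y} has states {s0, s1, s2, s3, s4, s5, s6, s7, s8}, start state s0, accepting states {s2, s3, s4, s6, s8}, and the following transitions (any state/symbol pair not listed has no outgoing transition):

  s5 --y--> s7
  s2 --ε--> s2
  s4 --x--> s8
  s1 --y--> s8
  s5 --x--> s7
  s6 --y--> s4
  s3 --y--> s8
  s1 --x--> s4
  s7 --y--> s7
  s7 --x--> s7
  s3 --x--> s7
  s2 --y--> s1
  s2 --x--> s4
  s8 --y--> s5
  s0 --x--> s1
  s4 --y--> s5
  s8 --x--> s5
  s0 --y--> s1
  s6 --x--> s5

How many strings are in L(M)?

6

The useful subgraph on states {s0, s1, s4, s8} is acyclic, so L(M) is finite; the longest accepting path visits 4 useful states, giving maximum string length 3.
Counting accepting paths from s0 by length: 4 of length 2, 2 of length 3. Total 6.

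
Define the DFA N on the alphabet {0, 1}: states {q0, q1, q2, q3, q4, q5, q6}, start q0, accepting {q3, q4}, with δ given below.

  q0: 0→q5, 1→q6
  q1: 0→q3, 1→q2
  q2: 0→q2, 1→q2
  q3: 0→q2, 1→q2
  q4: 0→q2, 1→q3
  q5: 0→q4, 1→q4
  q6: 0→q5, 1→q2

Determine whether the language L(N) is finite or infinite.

The useful states (reachable from q0 and able to reach an accepting state) are {q0, q3, q4, q5, q6}.
Restricted to these states the transition graph has no cycle, so every accepting path has bounded length and L is finite.

finite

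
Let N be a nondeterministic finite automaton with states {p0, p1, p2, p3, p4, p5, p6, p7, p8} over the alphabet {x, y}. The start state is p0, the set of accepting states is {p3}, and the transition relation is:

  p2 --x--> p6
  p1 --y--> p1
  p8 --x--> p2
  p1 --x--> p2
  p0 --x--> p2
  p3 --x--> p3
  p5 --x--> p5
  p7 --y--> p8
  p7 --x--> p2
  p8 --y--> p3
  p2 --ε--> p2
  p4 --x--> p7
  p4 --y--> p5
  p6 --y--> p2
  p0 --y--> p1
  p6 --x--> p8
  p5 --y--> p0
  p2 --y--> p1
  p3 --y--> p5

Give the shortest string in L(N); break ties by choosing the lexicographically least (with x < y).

A breadth-first search from p0 reaches an accepting state first via the path p0 → p2 → p6 → p8 → p3 on input xxxy.
No string of length < 4 is accepted (BFS exhausts all shorter strings without reaching an accepting state), and xxxy is the lexicographically least accepting string of length 4.

xxxy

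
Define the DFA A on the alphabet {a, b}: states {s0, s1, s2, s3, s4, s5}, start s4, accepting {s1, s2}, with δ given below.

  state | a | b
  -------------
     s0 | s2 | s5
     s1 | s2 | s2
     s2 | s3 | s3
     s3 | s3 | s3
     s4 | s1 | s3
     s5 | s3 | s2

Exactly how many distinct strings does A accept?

The useful subgraph on states {s1, s2, s4} is acyclic, so L(A) is finite; the longest accepting path visits 3 useful states, giving maximum string length 2.
Counting accepting paths from s4 by length: 1 of length 1, 2 of length 2. Total 3.

3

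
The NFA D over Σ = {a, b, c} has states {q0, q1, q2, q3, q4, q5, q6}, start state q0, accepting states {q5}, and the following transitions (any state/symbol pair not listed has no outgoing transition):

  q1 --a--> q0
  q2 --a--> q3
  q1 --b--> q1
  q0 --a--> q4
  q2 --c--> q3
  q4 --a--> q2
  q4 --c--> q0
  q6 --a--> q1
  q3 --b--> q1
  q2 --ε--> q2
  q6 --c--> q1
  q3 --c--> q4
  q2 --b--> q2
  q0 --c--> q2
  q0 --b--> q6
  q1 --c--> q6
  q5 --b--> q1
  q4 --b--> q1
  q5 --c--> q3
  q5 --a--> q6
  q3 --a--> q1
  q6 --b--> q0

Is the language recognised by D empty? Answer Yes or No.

Yes

The states reachable from the start state are {q0, q1, q2, q3, q4, q6}.
None of the accepting states {q5} is reachable, so no string is accepted and L(D) = ∅.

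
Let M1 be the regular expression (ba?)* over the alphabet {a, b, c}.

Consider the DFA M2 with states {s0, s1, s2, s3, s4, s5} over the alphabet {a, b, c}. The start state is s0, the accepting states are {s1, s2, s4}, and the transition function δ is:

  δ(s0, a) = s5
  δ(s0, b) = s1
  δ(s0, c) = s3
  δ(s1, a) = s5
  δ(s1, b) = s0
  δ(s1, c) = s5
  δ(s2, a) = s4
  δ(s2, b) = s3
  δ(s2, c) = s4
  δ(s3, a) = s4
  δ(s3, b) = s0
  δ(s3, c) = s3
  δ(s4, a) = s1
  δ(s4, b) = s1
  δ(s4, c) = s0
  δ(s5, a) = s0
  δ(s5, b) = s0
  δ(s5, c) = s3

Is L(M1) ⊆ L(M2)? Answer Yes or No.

No

The empty string ε is in L(M1) but not in L(M2).
So L(M1) ⊄ L(M2).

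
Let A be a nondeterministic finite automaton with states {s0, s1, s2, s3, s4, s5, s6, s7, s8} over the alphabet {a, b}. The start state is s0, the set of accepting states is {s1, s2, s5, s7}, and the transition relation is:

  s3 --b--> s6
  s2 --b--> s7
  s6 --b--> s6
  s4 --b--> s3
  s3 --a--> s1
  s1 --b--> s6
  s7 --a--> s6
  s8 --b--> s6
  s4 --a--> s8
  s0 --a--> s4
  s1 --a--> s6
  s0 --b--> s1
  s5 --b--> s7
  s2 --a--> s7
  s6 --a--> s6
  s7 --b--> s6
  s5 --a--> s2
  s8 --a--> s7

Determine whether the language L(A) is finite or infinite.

finite

The useful states (reachable from s0 and able to reach an accepting state) are {s0, s1, s3, s4, s7, s8}.
Restricted to these states the transition graph has no cycle, so every accepting path has bounded length and L is finite.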